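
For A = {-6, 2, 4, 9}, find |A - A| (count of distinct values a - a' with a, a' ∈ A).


A - A = {a - a' : a, a' ∈ A}; |A| = 4.
Bounds: 2|A|-1 ≤ |A - A| ≤ |A|² - |A| + 1, i.e. 7 ≤ |A - A| ≤ 13.
Note: 0 ∈ A - A always (from a - a). The set is symmetric: if d ∈ A - A then -d ∈ A - A.
Enumerate nonzero differences d = a - a' with a > a' (then include -d):
Positive differences: {2, 5, 7, 8, 10, 15}
Full difference set: {0} ∪ (positive diffs) ∪ (negative diffs).
|A - A| = 1 + 2·6 = 13 (matches direct enumeration: 13).

|A - A| = 13


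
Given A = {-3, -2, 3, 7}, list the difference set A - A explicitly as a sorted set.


A - A = {a - a' : a, a' ∈ A}.
Compute a - a' for each ordered pair (a, a'):
a = -3: -3--3=0, -3--2=-1, -3-3=-6, -3-7=-10
a = -2: -2--3=1, -2--2=0, -2-3=-5, -2-7=-9
a = 3: 3--3=6, 3--2=5, 3-3=0, 3-7=-4
a = 7: 7--3=10, 7--2=9, 7-3=4, 7-7=0
Collecting distinct values (and noting 0 appears from a-a):
A - A = {-10, -9, -6, -5, -4, -1, 0, 1, 4, 5, 6, 9, 10}
|A - A| = 13

A - A = {-10, -9, -6, -5, -4, -1, 0, 1, 4, 5, 6, 9, 10}


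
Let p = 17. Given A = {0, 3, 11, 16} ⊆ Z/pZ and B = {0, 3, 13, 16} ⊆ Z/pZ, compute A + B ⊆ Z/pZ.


Work in Z/17Z: reduce every sum a + b modulo 17.
Enumerate all 16 pairs:
a = 0: 0+0=0, 0+3=3, 0+13=13, 0+16=16
a = 3: 3+0=3, 3+3=6, 3+13=16, 3+16=2
a = 11: 11+0=11, 11+3=14, 11+13=7, 11+16=10
a = 16: 16+0=16, 16+3=2, 16+13=12, 16+16=15
Distinct residues collected: {0, 2, 3, 6, 7, 10, 11, 12, 13, 14, 15, 16}
|A + B| = 12 (out of 17 total residues).

A + B = {0, 2, 3, 6, 7, 10, 11, 12, 13, 14, 15, 16}


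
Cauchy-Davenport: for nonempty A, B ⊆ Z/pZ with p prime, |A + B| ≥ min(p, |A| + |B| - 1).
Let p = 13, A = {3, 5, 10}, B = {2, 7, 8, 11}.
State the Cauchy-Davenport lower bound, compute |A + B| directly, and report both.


Cauchy-Davenport: |A + B| ≥ min(p, |A| + |B| - 1) for A, B nonempty in Z/pZ.
|A| = 3, |B| = 4, p = 13.
CD lower bound = min(13, 3 + 4 - 1) = min(13, 6) = 6.
Compute A + B mod 13 directly:
a = 3: 3+2=5, 3+7=10, 3+8=11, 3+11=1
a = 5: 5+2=7, 5+7=12, 5+8=0, 5+11=3
a = 10: 10+2=12, 10+7=4, 10+8=5, 10+11=8
A + B = {0, 1, 3, 4, 5, 7, 8, 10, 11, 12}, so |A + B| = 10.
Verify: 10 ≥ 6? Yes ✓.

CD lower bound = 6, actual |A + B| = 10.


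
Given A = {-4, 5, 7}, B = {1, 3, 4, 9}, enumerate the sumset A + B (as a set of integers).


A + B = {a + b : a ∈ A, b ∈ B}.
Enumerate all |A|·|B| = 3·4 = 12 pairs (a, b) and collect distinct sums.
a = -4: -4+1=-3, -4+3=-1, -4+4=0, -4+9=5
a = 5: 5+1=6, 5+3=8, 5+4=9, 5+9=14
a = 7: 7+1=8, 7+3=10, 7+4=11, 7+9=16
Collecting distinct sums: A + B = {-3, -1, 0, 5, 6, 8, 9, 10, 11, 14, 16}
|A + B| = 11

A + B = {-3, -1, 0, 5, 6, 8, 9, 10, 11, 14, 16}


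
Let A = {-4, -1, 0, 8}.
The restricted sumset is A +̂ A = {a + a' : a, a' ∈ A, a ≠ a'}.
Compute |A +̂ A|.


Restricted sumset: A +̂ A = {a + a' : a ∈ A, a' ∈ A, a ≠ a'}.
Equivalently, take A + A and drop any sum 2a that is achievable ONLY as a + a for a ∈ A (i.e. sums representable only with equal summands).
Enumerate pairs (a, a') with a < a' (symmetric, so each unordered pair gives one sum; this covers all a ≠ a'):
  -4 + -1 = -5
  -4 + 0 = -4
  -4 + 8 = 4
  -1 + 0 = -1
  -1 + 8 = 7
  0 + 8 = 8
Collected distinct sums: {-5, -4, -1, 4, 7, 8}
|A +̂ A| = 6
(Reference bound: |A +̂ A| ≥ 2|A| - 3 for |A| ≥ 2, with |A| = 4 giving ≥ 5.)

|A +̂ A| = 6


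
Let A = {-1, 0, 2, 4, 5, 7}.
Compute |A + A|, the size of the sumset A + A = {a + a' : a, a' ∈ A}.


A + A = {a + a' : a, a' ∈ A}; |A| = 6.
General bounds: 2|A| - 1 ≤ |A + A| ≤ |A|(|A|+1)/2, i.e. 11 ≤ |A + A| ≤ 21.
Lower bound 2|A|-1 is attained iff A is an arithmetic progression.
Enumerate sums a + a' for a ≤ a' (symmetric, so this suffices):
a = -1: -1+-1=-2, -1+0=-1, -1+2=1, -1+4=3, -1+5=4, -1+7=6
a = 0: 0+0=0, 0+2=2, 0+4=4, 0+5=5, 0+7=7
a = 2: 2+2=4, 2+4=6, 2+5=7, 2+7=9
a = 4: 4+4=8, 4+5=9, 4+7=11
a = 5: 5+5=10, 5+7=12
a = 7: 7+7=14
Distinct sums: {-2, -1, 0, 1, 2, 3, 4, 5, 6, 7, 8, 9, 10, 11, 12, 14}
|A + A| = 16

|A + A| = 16


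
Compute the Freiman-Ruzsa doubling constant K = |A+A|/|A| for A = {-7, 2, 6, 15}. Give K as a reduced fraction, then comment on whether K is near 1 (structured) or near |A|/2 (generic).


|A| = 4.
Compute A + A by enumerating all 16 pairs.
A + A = {-14, -5, -1, 4, 8, 12, 17, 21, 30}, so |A + A| = 9.
K = |A + A| / |A| = 9/4 (already in lowest terms) ≈ 2.2500.
Reference: AP of size 4 gives K = 7/4 ≈ 1.7500; a fully generic set of size 4 gives K ≈ 2.5000.

|A| = 4, |A + A| = 9, K = 9/4.


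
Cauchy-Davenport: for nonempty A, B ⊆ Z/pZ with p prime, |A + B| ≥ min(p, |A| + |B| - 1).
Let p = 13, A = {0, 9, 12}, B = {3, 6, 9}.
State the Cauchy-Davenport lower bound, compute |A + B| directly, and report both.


Cauchy-Davenport: |A + B| ≥ min(p, |A| + |B| - 1) for A, B nonempty in Z/pZ.
|A| = 3, |B| = 3, p = 13.
CD lower bound = min(13, 3 + 3 - 1) = min(13, 5) = 5.
Compute A + B mod 13 directly:
a = 0: 0+3=3, 0+6=6, 0+9=9
a = 9: 9+3=12, 9+6=2, 9+9=5
a = 12: 12+3=2, 12+6=5, 12+9=8
A + B = {2, 3, 5, 6, 8, 9, 12}, so |A + B| = 7.
Verify: 7 ≥ 5? Yes ✓.

CD lower bound = 5, actual |A + B| = 7.


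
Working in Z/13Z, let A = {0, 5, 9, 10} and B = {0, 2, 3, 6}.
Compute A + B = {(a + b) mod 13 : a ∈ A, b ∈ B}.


Work in Z/13Z: reduce every sum a + b modulo 13.
Enumerate all 16 pairs:
a = 0: 0+0=0, 0+2=2, 0+3=3, 0+6=6
a = 5: 5+0=5, 5+2=7, 5+3=8, 5+6=11
a = 9: 9+0=9, 9+2=11, 9+3=12, 9+6=2
a = 10: 10+0=10, 10+2=12, 10+3=0, 10+6=3
Distinct residues collected: {0, 2, 3, 5, 6, 7, 8, 9, 10, 11, 12}
|A + B| = 11 (out of 13 total residues).

A + B = {0, 2, 3, 5, 6, 7, 8, 9, 10, 11, 12}


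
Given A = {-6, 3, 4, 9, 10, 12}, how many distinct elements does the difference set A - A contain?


A - A = {a - a' : a, a' ∈ A}; |A| = 6.
Bounds: 2|A|-1 ≤ |A - A| ≤ |A|² - |A| + 1, i.e. 11 ≤ |A - A| ≤ 31.
Note: 0 ∈ A - A always (from a - a). The set is symmetric: if d ∈ A - A then -d ∈ A - A.
Enumerate nonzero differences d = a - a' with a > a' (then include -d):
Positive differences: {1, 2, 3, 5, 6, 7, 8, 9, 10, 15, 16, 18}
Full difference set: {0} ∪ (positive diffs) ∪ (negative diffs).
|A - A| = 1 + 2·12 = 25 (matches direct enumeration: 25).

|A - A| = 25


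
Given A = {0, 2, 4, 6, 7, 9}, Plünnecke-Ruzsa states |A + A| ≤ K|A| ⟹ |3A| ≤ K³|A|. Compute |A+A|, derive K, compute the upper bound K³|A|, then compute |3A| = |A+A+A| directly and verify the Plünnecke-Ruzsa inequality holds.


|A| = 6.
Step 1: Compute A + A by enumerating all 36 pairs.
A + A = {0, 2, 4, 6, 7, 8, 9, 10, 11, 12, 13, 14, 15, 16, 18}, so |A + A| = 15.
Step 2: Doubling constant K = |A + A|/|A| = 15/6 = 15/6 ≈ 2.5000.
Step 3: Plünnecke-Ruzsa gives |3A| ≤ K³·|A| = (2.5000)³ · 6 ≈ 93.7500.
Step 4: Compute 3A = A + A + A directly by enumerating all triples (a,b,c) ∈ A³; |3A| = 24.
Step 5: Check 24 ≤ 93.7500? Yes ✓.

K = 15/6, Plünnecke-Ruzsa bound K³|A| ≈ 93.7500, |3A| = 24, inequality holds.


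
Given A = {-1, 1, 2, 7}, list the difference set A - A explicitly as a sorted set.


A - A = {a - a' : a, a' ∈ A}.
Compute a - a' for each ordered pair (a, a'):
a = -1: -1--1=0, -1-1=-2, -1-2=-3, -1-7=-8
a = 1: 1--1=2, 1-1=0, 1-2=-1, 1-7=-6
a = 2: 2--1=3, 2-1=1, 2-2=0, 2-7=-5
a = 7: 7--1=8, 7-1=6, 7-2=5, 7-7=0
Collecting distinct values (and noting 0 appears from a-a):
A - A = {-8, -6, -5, -3, -2, -1, 0, 1, 2, 3, 5, 6, 8}
|A - A| = 13

A - A = {-8, -6, -5, -3, -2, -1, 0, 1, 2, 3, 5, 6, 8}


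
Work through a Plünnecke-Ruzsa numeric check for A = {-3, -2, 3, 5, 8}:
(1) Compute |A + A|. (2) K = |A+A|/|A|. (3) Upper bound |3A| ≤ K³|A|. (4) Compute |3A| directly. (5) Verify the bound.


|A| = 5.
Step 1: Compute A + A by enumerating all 25 pairs.
A + A = {-6, -5, -4, 0, 1, 2, 3, 5, 6, 8, 10, 11, 13, 16}, so |A + A| = 14.
Step 2: Doubling constant K = |A + A|/|A| = 14/5 = 14/5 ≈ 2.8000.
Step 3: Plünnecke-Ruzsa gives |3A| ≤ K³·|A| = (2.8000)³ · 5 ≈ 109.7600.
Step 4: Compute 3A = A + A + A directly by enumerating all triples (a,b,c) ∈ A³; |3A| = 27.
Step 5: Check 27 ≤ 109.7600? Yes ✓.

K = 14/5, Plünnecke-Ruzsa bound K³|A| ≈ 109.7600, |3A| = 27, inequality holds.


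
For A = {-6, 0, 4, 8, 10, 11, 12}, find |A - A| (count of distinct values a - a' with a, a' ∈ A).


A - A = {a - a' : a, a' ∈ A}; |A| = 7.
Bounds: 2|A|-1 ≤ |A - A| ≤ |A|² - |A| + 1, i.e. 13 ≤ |A - A| ≤ 43.
Note: 0 ∈ A - A always (from a - a). The set is symmetric: if d ∈ A - A then -d ∈ A - A.
Enumerate nonzero differences d = a - a' with a > a' (then include -d):
Positive differences: {1, 2, 3, 4, 6, 7, 8, 10, 11, 12, 14, 16, 17, 18}
Full difference set: {0} ∪ (positive diffs) ∪ (negative diffs).
|A - A| = 1 + 2·14 = 29 (matches direct enumeration: 29).

|A - A| = 29


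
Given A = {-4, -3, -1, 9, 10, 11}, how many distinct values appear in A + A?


A + A = {a + a' : a, a' ∈ A}; |A| = 6.
General bounds: 2|A| - 1 ≤ |A + A| ≤ |A|(|A|+1)/2, i.e. 11 ≤ |A + A| ≤ 21.
Lower bound 2|A|-1 is attained iff A is an arithmetic progression.
Enumerate sums a + a' for a ≤ a' (symmetric, so this suffices):
a = -4: -4+-4=-8, -4+-3=-7, -4+-1=-5, -4+9=5, -4+10=6, -4+11=7
a = -3: -3+-3=-6, -3+-1=-4, -3+9=6, -3+10=7, -3+11=8
a = -1: -1+-1=-2, -1+9=8, -1+10=9, -1+11=10
a = 9: 9+9=18, 9+10=19, 9+11=20
a = 10: 10+10=20, 10+11=21
a = 11: 11+11=22
Distinct sums: {-8, -7, -6, -5, -4, -2, 5, 6, 7, 8, 9, 10, 18, 19, 20, 21, 22}
|A + A| = 17

|A + A| = 17


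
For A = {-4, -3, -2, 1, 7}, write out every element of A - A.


A - A = {a - a' : a, a' ∈ A}.
Compute a - a' for each ordered pair (a, a'):
a = -4: -4--4=0, -4--3=-1, -4--2=-2, -4-1=-5, -4-7=-11
a = -3: -3--4=1, -3--3=0, -3--2=-1, -3-1=-4, -3-7=-10
a = -2: -2--4=2, -2--3=1, -2--2=0, -2-1=-3, -2-7=-9
a = 1: 1--4=5, 1--3=4, 1--2=3, 1-1=0, 1-7=-6
a = 7: 7--4=11, 7--3=10, 7--2=9, 7-1=6, 7-7=0
Collecting distinct values (and noting 0 appears from a-a):
A - A = {-11, -10, -9, -6, -5, -4, -3, -2, -1, 0, 1, 2, 3, 4, 5, 6, 9, 10, 11}
|A - A| = 19

A - A = {-11, -10, -9, -6, -5, -4, -3, -2, -1, 0, 1, 2, 3, 4, 5, 6, 9, 10, 11}


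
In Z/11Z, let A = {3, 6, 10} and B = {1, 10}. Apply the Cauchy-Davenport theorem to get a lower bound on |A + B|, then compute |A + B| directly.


Cauchy-Davenport: |A + B| ≥ min(p, |A| + |B| - 1) for A, B nonempty in Z/pZ.
|A| = 3, |B| = 2, p = 11.
CD lower bound = min(11, 3 + 2 - 1) = min(11, 4) = 4.
Compute A + B mod 11 directly:
a = 3: 3+1=4, 3+10=2
a = 6: 6+1=7, 6+10=5
a = 10: 10+1=0, 10+10=9
A + B = {0, 2, 4, 5, 7, 9}, so |A + B| = 6.
Verify: 6 ≥ 4? Yes ✓.

CD lower bound = 4, actual |A + B| = 6.


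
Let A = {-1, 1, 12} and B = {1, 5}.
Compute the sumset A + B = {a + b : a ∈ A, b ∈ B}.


A + B = {a + b : a ∈ A, b ∈ B}.
Enumerate all |A|·|B| = 3·2 = 6 pairs (a, b) and collect distinct sums.
a = -1: -1+1=0, -1+5=4
a = 1: 1+1=2, 1+5=6
a = 12: 12+1=13, 12+5=17
Collecting distinct sums: A + B = {0, 2, 4, 6, 13, 17}
|A + B| = 6

A + B = {0, 2, 4, 6, 13, 17}


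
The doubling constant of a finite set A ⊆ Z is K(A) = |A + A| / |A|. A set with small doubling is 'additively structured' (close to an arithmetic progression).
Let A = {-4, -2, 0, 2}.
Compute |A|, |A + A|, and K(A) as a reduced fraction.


|A| = 4.
Compute A + A by enumerating all 16 pairs.
A + A = {-8, -6, -4, -2, 0, 2, 4}, so |A + A| = 7.
K = |A + A| / |A| = 7/4 (already in lowest terms) ≈ 1.7500.
Reference: AP of size 4 gives K = 7/4 ≈ 1.7500; a fully generic set of size 4 gives K ≈ 2.5000.

|A| = 4, |A + A| = 7, K = 7/4.


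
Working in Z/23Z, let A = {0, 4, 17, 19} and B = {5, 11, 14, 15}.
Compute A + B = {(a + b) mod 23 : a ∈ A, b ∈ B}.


Work in Z/23Z: reduce every sum a + b modulo 23.
Enumerate all 16 pairs:
a = 0: 0+5=5, 0+11=11, 0+14=14, 0+15=15
a = 4: 4+5=9, 4+11=15, 4+14=18, 4+15=19
a = 17: 17+5=22, 17+11=5, 17+14=8, 17+15=9
a = 19: 19+5=1, 19+11=7, 19+14=10, 19+15=11
Distinct residues collected: {1, 5, 7, 8, 9, 10, 11, 14, 15, 18, 19, 22}
|A + B| = 12 (out of 23 total residues).

A + B = {1, 5, 7, 8, 9, 10, 11, 14, 15, 18, 19, 22}


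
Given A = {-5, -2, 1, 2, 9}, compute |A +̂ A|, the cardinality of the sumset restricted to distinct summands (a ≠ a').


Restricted sumset: A +̂ A = {a + a' : a ∈ A, a' ∈ A, a ≠ a'}.
Equivalently, take A + A and drop any sum 2a that is achievable ONLY as a + a for a ∈ A (i.e. sums representable only with equal summands).
Enumerate pairs (a, a') with a < a' (symmetric, so each unordered pair gives one sum; this covers all a ≠ a'):
  -5 + -2 = -7
  -5 + 1 = -4
  -5 + 2 = -3
  -5 + 9 = 4
  -2 + 1 = -1
  -2 + 2 = 0
  -2 + 9 = 7
  1 + 2 = 3
  1 + 9 = 10
  2 + 9 = 11
Collected distinct sums: {-7, -4, -3, -1, 0, 3, 4, 7, 10, 11}
|A +̂ A| = 10
(Reference bound: |A +̂ A| ≥ 2|A| - 3 for |A| ≥ 2, with |A| = 5 giving ≥ 7.)

|A +̂ A| = 10


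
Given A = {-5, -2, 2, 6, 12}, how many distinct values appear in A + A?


A + A = {a + a' : a, a' ∈ A}; |A| = 5.
General bounds: 2|A| - 1 ≤ |A + A| ≤ |A|(|A|+1)/2, i.e. 9 ≤ |A + A| ≤ 15.
Lower bound 2|A|-1 is attained iff A is an arithmetic progression.
Enumerate sums a + a' for a ≤ a' (symmetric, so this suffices):
a = -5: -5+-5=-10, -5+-2=-7, -5+2=-3, -5+6=1, -5+12=7
a = -2: -2+-2=-4, -2+2=0, -2+6=4, -2+12=10
a = 2: 2+2=4, 2+6=8, 2+12=14
a = 6: 6+6=12, 6+12=18
a = 12: 12+12=24
Distinct sums: {-10, -7, -4, -3, 0, 1, 4, 7, 8, 10, 12, 14, 18, 24}
|A + A| = 14

|A + A| = 14


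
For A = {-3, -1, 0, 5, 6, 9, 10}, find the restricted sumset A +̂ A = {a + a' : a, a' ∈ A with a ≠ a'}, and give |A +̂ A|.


Restricted sumset: A +̂ A = {a + a' : a ∈ A, a' ∈ A, a ≠ a'}.
Equivalently, take A + A and drop any sum 2a that is achievable ONLY as a + a for a ∈ A (i.e. sums representable only with equal summands).
Enumerate pairs (a, a') with a < a' (symmetric, so each unordered pair gives one sum; this covers all a ≠ a'):
  -3 + -1 = -4
  -3 + 0 = -3
  -3 + 5 = 2
  -3 + 6 = 3
  -3 + 9 = 6
  -3 + 10 = 7
  -1 + 0 = -1
  -1 + 5 = 4
  -1 + 6 = 5
  -1 + 9 = 8
  -1 + 10 = 9
  0 + 5 = 5
  0 + 6 = 6
  0 + 9 = 9
  0 + 10 = 10
  5 + 6 = 11
  5 + 9 = 14
  5 + 10 = 15
  6 + 9 = 15
  6 + 10 = 16
  9 + 10 = 19
Collected distinct sums: {-4, -3, -1, 2, 3, 4, 5, 6, 7, 8, 9, 10, 11, 14, 15, 16, 19}
|A +̂ A| = 17
(Reference bound: |A +̂ A| ≥ 2|A| - 3 for |A| ≥ 2, with |A| = 7 giving ≥ 11.)

|A +̂ A| = 17


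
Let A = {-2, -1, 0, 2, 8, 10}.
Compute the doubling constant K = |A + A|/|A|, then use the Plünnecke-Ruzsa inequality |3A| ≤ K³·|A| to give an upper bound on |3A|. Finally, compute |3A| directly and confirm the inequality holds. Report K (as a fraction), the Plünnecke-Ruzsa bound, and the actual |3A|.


|A| = 6.
Step 1: Compute A + A by enumerating all 36 pairs.
A + A = {-4, -3, -2, -1, 0, 1, 2, 4, 6, 7, 8, 9, 10, 12, 16, 18, 20}, so |A + A| = 17.
Step 2: Doubling constant K = |A + A|/|A| = 17/6 = 17/6 ≈ 2.8333.
Step 3: Plünnecke-Ruzsa gives |3A| ≤ K³·|A| = (2.8333)³ · 6 ≈ 136.4722.
Step 4: Compute 3A = A + A + A directly by enumerating all triples (a,b,c) ∈ A³; |3A| = 31.
Step 5: Check 31 ≤ 136.4722? Yes ✓.

K = 17/6, Plünnecke-Ruzsa bound K³|A| ≈ 136.4722, |3A| = 31, inequality holds.


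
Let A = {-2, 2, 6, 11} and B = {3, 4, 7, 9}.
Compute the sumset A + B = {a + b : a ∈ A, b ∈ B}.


A + B = {a + b : a ∈ A, b ∈ B}.
Enumerate all |A|·|B| = 4·4 = 16 pairs (a, b) and collect distinct sums.
a = -2: -2+3=1, -2+4=2, -2+7=5, -2+9=7
a = 2: 2+3=5, 2+4=6, 2+7=9, 2+9=11
a = 6: 6+3=9, 6+4=10, 6+7=13, 6+9=15
a = 11: 11+3=14, 11+4=15, 11+7=18, 11+9=20
Collecting distinct sums: A + B = {1, 2, 5, 6, 7, 9, 10, 11, 13, 14, 15, 18, 20}
|A + B| = 13

A + B = {1, 2, 5, 6, 7, 9, 10, 11, 13, 14, 15, 18, 20}


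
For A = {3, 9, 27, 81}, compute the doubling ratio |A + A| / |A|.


|A| = 4.
Compute A + A by enumerating all 16 pairs.
A + A = {6, 12, 18, 30, 36, 54, 84, 90, 108, 162}, so |A + A| = 10.
K = |A + A| / |A| = 10/4 = 5/2 ≈ 2.5000.
Reference: AP of size 4 gives K = 7/4 ≈ 1.7500; a fully generic set of size 4 gives K ≈ 2.5000.

|A| = 4, |A + A| = 10, K = 10/4 = 5/2.


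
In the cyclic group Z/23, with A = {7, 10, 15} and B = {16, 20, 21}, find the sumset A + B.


Work in Z/23Z: reduce every sum a + b modulo 23.
Enumerate all 9 pairs:
a = 7: 7+16=0, 7+20=4, 7+21=5
a = 10: 10+16=3, 10+20=7, 10+21=8
a = 15: 15+16=8, 15+20=12, 15+21=13
Distinct residues collected: {0, 3, 4, 5, 7, 8, 12, 13}
|A + B| = 8 (out of 23 total residues).

A + B = {0, 3, 4, 5, 7, 8, 12, 13}


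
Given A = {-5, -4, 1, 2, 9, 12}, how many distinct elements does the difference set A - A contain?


A - A = {a - a' : a, a' ∈ A}; |A| = 6.
Bounds: 2|A|-1 ≤ |A - A| ≤ |A|² - |A| + 1, i.e. 11 ≤ |A - A| ≤ 31.
Note: 0 ∈ A - A always (from a - a). The set is symmetric: if d ∈ A - A then -d ∈ A - A.
Enumerate nonzero differences d = a - a' with a > a' (then include -d):
Positive differences: {1, 3, 5, 6, 7, 8, 10, 11, 13, 14, 16, 17}
Full difference set: {0} ∪ (positive diffs) ∪ (negative diffs).
|A - A| = 1 + 2·12 = 25 (matches direct enumeration: 25).

|A - A| = 25


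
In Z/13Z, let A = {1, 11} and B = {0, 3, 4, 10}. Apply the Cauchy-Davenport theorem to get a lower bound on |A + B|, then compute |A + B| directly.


Cauchy-Davenport: |A + B| ≥ min(p, |A| + |B| - 1) for A, B nonempty in Z/pZ.
|A| = 2, |B| = 4, p = 13.
CD lower bound = min(13, 2 + 4 - 1) = min(13, 5) = 5.
Compute A + B mod 13 directly:
a = 1: 1+0=1, 1+3=4, 1+4=5, 1+10=11
a = 11: 11+0=11, 11+3=1, 11+4=2, 11+10=8
A + B = {1, 2, 4, 5, 8, 11}, so |A + B| = 6.
Verify: 6 ≥ 5? Yes ✓.

CD lower bound = 5, actual |A + B| = 6.


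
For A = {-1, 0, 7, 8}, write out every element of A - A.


A - A = {a - a' : a, a' ∈ A}.
Compute a - a' for each ordered pair (a, a'):
a = -1: -1--1=0, -1-0=-1, -1-7=-8, -1-8=-9
a = 0: 0--1=1, 0-0=0, 0-7=-7, 0-8=-8
a = 7: 7--1=8, 7-0=7, 7-7=0, 7-8=-1
a = 8: 8--1=9, 8-0=8, 8-7=1, 8-8=0
Collecting distinct values (and noting 0 appears from a-a):
A - A = {-9, -8, -7, -1, 0, 1, 7, 8, 9}
|A - A| = 9

A - A = {-9, -8, -7, -1, 0, 1, 7, 8, 9}


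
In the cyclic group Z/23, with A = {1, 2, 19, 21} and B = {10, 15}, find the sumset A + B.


Work in Z/23Z: reduce every sum a + b modulo 23.
Enumerate all 8 pairs:
a = 1: 1+10=11, 1+15=16
a = 2: 2+10=12, 2+15=17
a = 19: 19+10=6, 19+15=11
a = 21: 21+10=8, 21+15=13
Distinct residues collected: {6, 8, 11, 12, 13, 16, 17}
|A + B| = 7 (out of 23 total residues).

A + B = {6, 8, 11, 12, 13, 16, 17}


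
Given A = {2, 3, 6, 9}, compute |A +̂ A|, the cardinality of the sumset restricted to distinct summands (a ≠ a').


Restricted sumset: A +̂ A = {a + a' : a ∈ A, a' ∈ A, a ≠ a'}.
Equivalently, take A + A and drop any sum 2a that is achievable ONLY as a + a for a ∈ A (i.e. sums representable only with equal summands).
Enumerate pairs (a, a') with a < a' (symmetric, so each unordered pair gives one sum; this covers all a ≠ a'):
  2 + 3 = 5
  2 + 6 = 8
  2 + 9 = 11
  3 + 6 = 9
  3 + 9 = 12
  6 + 9 = 15
Collected distinct sums: {5, 8, 9, 11, 12, 15}
|A +̂ A| = 6
(Reference bound: |A +̂ A| ≥ 2|A| - 3 for |A| ≥ 2, with |A| = 4 giving ≥ 5.)

|A +̂ A| = 6


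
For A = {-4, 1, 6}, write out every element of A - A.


A - A = {a - a' : a, a' ∈ A}.
Compute a - a' for each ordered pair (a, a'):
a = -4: -4--4=0, -4-1=-5, -4-6=-10
a = 1: 1--4=5, 1-1=0, 1-6=-5
a = 6: 6--4=10, 6-1=5, 6-6=0
Collecting distinct values (and noting 0 appears from a-a):
A - A = {-10, -5, 0, 5, 10}
|A - A| = 5

A - A = {-10, -5, 0, 5, 10}


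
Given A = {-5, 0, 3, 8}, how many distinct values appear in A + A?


A + A = {a + a' : a, a' ∈ A}; |A| = 4.
General bounds: 2|A| - 1 ≤ |A + A| ≤ |A|(|A|+1)/2, i.e. 7 ≤ |A + A| ≤ 10.
Lower bound 2|A|-1 is attained iff A is an arithmetic progression.
Enumerate sums a + a' for a ≤ a' (symmetric, so this suffices):
a = -5: -5+-5=-10, -5+0=-5, -5+3=-2, -5+8=3
a = 0: 0+0=0, 0+3=3, 0+8=8
a = 3: 3+3=6, 3+8=11
a = 8: 8+8=16
Distinct sums: {-10, -5, -2, 0, 3, 6, 8, 11, 16}
|A + A| = 9

|A + A| = 9


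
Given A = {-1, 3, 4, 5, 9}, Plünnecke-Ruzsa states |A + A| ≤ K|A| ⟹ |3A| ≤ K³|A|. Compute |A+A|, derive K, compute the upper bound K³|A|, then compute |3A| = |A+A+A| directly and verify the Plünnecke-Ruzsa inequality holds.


|A| = 5.
Step 1: Compute A + A by enumerating all 25 pairs.
A + A = {-2, 2, 3, 4, 6, 7, 8, 9, 10, 12, 13, 14, 18}, so |A + A| = 13.
Step 2: Doubling constant K = |A + A|/|A| = 13/5 = 13/5 ≈ 2.6000.
Step 3: Plünnecke-Ruzsa gives |3A| ≤ K³·|A| = (2.6000)³ · 5 ≈ 87.8800.
Step 4: Compute 3A = A + A + A directly by enumerating all triples (a,b,c) ∈ A³; |3A| = 23.
Step 5: Check 23 ≤ 87.8800? Yes ✓.

K = 13/5, Plünnecke-Ruzsa bound K³|A| ≈ 87.8800, |3A| = 23, inequality holds.


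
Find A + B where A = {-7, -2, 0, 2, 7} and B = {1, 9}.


A + B = {a + b : a ∈ A, b ∈ B}.
Enumerate all |A|·|B| = 5·2 = 10 pairs (a, b) and collect distinct sums.
a = -7: -7+1=-6, -7+9=2
a = -2: -2+1=-1, -2+9=7
a = 0: 0+1=1, 0+9=9
a = 2: 2+1=3, 2+9=11
a = 7: 7+1=8, 7+9=16
Collecting distinct sums: A + B = {-6, -1, 1, 2, 3, 7, 8, 9, 11, 16}
|A + B| = 10

A + B = {-6, -1, 1, 2, 3, 7, 8, 9, 11, 16}


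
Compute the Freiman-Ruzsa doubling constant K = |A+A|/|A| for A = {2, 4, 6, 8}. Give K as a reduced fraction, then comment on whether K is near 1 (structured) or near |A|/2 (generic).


|A| = 4.
Compute A + A by enumerating all 16 pairs.
A + A = {4, 6, 8, 10, 12, 14, 16}, so |A + A| = 7.
K = |A + A| / |A| = 7/4 (already in lowest terms) ≈ 1.7500.
Reference: AP of size 4 gives K = 7/4 ≈ 1.7500; a fully generic set of size 4 gives K ≈ 2.5000.

|A| = 4, |A + A| = 7, K = 7/4.


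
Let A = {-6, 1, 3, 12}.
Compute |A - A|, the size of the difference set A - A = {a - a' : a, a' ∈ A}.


A - A = {a - a' : a, a' ∈ A}; |A| = 4.
Bounds: 2|A|-1 ≤ |A - A| ≤ |A|² - |A| + 1, i.e. 7 ≤ |A - A| ≤ 13.
Note: 0 ∈ A - A always (from a - a). The set is symmetric: if d ∈ A - A then -d ∈ A - A.
Enumerate nonzero differences d = a - a' with a > a' (then include -d):
Positive differences: {2, 7, 9, 11, 18}
Full difference set: {0} ∪ (positive diffs) ∪ (negative diffs).
|A - A| = 1 + 2·5 = 11 (matches direct enumeration: 11).

|A - A| = 11


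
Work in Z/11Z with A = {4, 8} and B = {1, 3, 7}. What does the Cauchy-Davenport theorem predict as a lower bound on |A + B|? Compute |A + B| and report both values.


Cauchy-Davenport: |A + B| ≥ min(p, |A| + |B| - 1) for A, B nonempty in Z/pZ.
|A| = 2, |B| = 3, p = 11.
CD lower bound = min(11, 2 + 3 - 1) = min(11, 4) = 4.
Compute A + B mod 11 directly:
a = 4: 4+1=5, 4+3=7, 4+7=0
a = 8: 8+1=9, 8+3=0, 8+7=4
A + B = {0, 4, 5, 7, 9}, so |A + B| = 5.
Verify: 5 ≥ 4? Yes ✓.

CD lower bound = 4, actual |A + B| = 5.


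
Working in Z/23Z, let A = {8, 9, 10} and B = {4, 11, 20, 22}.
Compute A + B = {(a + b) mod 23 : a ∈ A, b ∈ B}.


Work in Z/23Z: reduce every sum a + b modulo 23.
Enumerate all 12 pairs:
a = 8: 8+4=12, 8+11=19, 8+20=5, 8+22=7
a = 9: 9+4=13, 9+11=20, 9+20=6, 9+22=8
a = 10: 10+4=14, 10+11=21, 10+20=7, 10+22=9
Distinct residues collected: {5, 6, 7, 8, 9, 12, 13, 14, 19, 20, 21}
|A + B| = 11 (out of 23 total residues).

A + B = {5, 6, 7, 8, 9, 12, 13, 14, 19, 20, 21}


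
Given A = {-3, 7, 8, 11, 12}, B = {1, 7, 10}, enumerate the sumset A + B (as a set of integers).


A + B = {a + b : a ∈ A, b ∈ B}.
Enumerate all |A|·|B| = 5·3 = 15 pairs (a, b) and collect distinct sums.
a = -3: -3+1=-2, -3+7=4, -3+10=7
a = 7: 7+1=8, 7+7=14, 7+10=17
a = 8: 8+1=9, 8+7=15, 8+10=18
a = 11: 11+1=12, 11+7=18, 11+10=21
a = 12: 12+1=13, 12+7=19, 12+10=22
Collecting distinct sums: A + B = {-2, 4, 7, 8, 9, 12, 13, 14, 15, 17, 18, 19, 21, 22}
|A + B| = 14

A + B = {-2, 4, 7, 8, 9, 12, 13, 14, 15, 17, 18, 19, 21, 22}


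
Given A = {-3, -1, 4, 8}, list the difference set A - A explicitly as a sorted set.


A - A = {a - a' : a, a' ∈ A}.
Compute a - a' for each ordered pair (a, a'):
a = -3: -3--3=0, -3--1=-2, -3-4=-7, -3-8=-11
a = -1: -1--3=2, -1--1=0, -1-4=-5, -1-8=-9
a = 4: 4--3=7, 4--1=5, 4-4=0, 4-8=-4
a = 8: 8--3=11, 8--1=9, 8-4=4, 8-8=0
Collecting distinct values (and noting 0 appears from a-a):
A - A = {-11, -9, -7, -5, -4, -2, 0, 2, 4, 5, 7, 9, 11}
|A - A| = 13

A - A = {-11, -9, -7, -5, -4, -2, 0, 2, 4, 5, 7, 9, 11}


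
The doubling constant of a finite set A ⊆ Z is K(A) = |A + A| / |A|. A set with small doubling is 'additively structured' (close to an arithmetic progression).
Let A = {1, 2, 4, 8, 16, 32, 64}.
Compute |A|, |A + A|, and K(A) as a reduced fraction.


|A| = 7.
Compute A + A by enumerating all 49 pairs.
A + A = {2, 3, 4, 5, 6, 8, 9, 10, 12, 16, 17, 18, 20, 24, 32, 33, 34, 36, 40, 48, 64, 65, 66, 68, 72, 80, 96, 128}, so |A + A| = 28.
K = |A + A| / |A| = 28/7 = 4/1 ≈ 4.0000.
Reference: AP of size 7 gives K = 13/7 ≈ 1.8571; a fully generic set of size 7 gives K ≈ 4.0000.

|A| = 7, |A + A| = 28, K = 28/7 = 4/1.


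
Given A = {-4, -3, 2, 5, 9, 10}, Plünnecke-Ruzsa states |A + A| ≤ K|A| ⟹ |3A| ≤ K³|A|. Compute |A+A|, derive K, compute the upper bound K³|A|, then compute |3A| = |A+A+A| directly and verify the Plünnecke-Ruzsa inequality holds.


|A| = 6.
Step 1: Compute A + A by enumerating all 36 pairs.
A + A = {-8, -7, -6, -2, -1, 1, 2, 4, 5, 6, 7, 10, 11, 12, 14, 15, 18, 19, 20}, so |A + A| = 19.
Step 2: Doubling constant K = |A + A|/|A| = 19/6 = 19/6 ≈ 3.1667.
Step 3: Plünnecke-Ruzsa gives |3A| ≤ K³·|A| = (3.1667)³ · 6 ≈ 190.5278.
Step 4: Compute 3A = A + A + A directly by enumerating all triples (a,b,c) ∈ A³; |3A| = 38.
Step 5: Check 38 ≤ 190.5278? Yes ✓.

K = 19/6, Plünnecke-Ruzsa bound K³|A| ≈ 190.5278, |3A| = 38, inequality holds.


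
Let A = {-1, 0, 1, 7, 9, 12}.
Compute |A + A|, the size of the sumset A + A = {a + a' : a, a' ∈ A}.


A + A = {a + a' : a, a' ∈ A}; |A| = 6.
General bounds: 2|A| - 1 ≤ |A + A| ≤ |A|(|A|+1)/2, i.e. 11 ≤ |A + A| ≤ 21.
Lower bound 2|A|-1 is attained iff A is an arithmetic progression.
Enumerate sums a + a' for a ≤ a' (symmetric, so this suffices):
a = -1: -1+-1=-2, -1+0=-1, -1+1=0, -1+7=6, -1+9=8, -1+12=11
a = 0: 0+0=0, 0+1=1, 0+7=7, 0+9=9, 0+12=12
a = 1: 1+1=2, 1+7=8, 1+9=10, 1+12=13
a = 7: 7+7=14, 7+9=16, 7+12=19
a = 9: 9+9=18, 9+12=21
a = 12: 12+12=24
Distinct sums: {-2, -1, 0, 1, 2, 6, 7, 8, 9, 10, 11, 12, 13, 14, 16, 18, 19, 21, 24}
|A + A| = 19

|A + A| = 19


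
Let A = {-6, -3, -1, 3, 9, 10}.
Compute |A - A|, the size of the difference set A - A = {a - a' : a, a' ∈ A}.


A - A = {a - a' : a, a' ∈ A}; |A| = 6.
Bounds: 2|A|-1 ≤ |A - A| ≤ |A|² - |A| + 1, i.e. 11 ≤ |A - A| ≤ 31.
Note: 0 ∈ A - A always (from a - a). The set is symmetric: if d ∈ A - A then -d ∈ A - A.
Enumerate nonzero differences d = a - a' with a > a' (then include -d):
Positive differences: {1, 2, 3, 4, 5, 6, 7, 9, 10, 11, 12, 13, 15, 16}
Full difference set: {0} ∪ (positive diffs) ∪ (negative diffs).
|A - A| = 1 + 2·14 = 29 (matches direct enumeration: 29).

|A - A| = 29


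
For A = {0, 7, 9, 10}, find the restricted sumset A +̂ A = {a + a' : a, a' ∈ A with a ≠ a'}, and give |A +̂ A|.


Restricted sumset: A +̂ A = {a + a' : a ∈ A, a' ∈ A, a ≠ a'}.
Equivalently, take A + A and drop any sum 2a that is achievable ONLY as a + a for a ∈ A (i.e. sums representable only with equal summands).
Enumerate pairs (a, a') with a < a' (symmetric, so each unordered pair gives one sum; this covers all a ≠ a'):
  0 + 7 = 7
  0 + 9 = 9
  0 + 10 = 10
  7 + 9 = 16
  7 + 10 = 17
  9 + 10 = 19
Collected distinct sums: {7, 9, 10, 16, 17, 19}
|A +̂ A| = 6
(Reference bound: |A +̂ A| ≥ 2|A| - 3 for |A| ≥ 2, with |A| = 4 giving ≥ 5.)

|A +̂ A| = 6


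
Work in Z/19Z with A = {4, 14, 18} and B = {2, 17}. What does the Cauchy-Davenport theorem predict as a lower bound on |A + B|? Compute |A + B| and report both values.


Cauchy-Davenport: |A + B| ≥ min(p, |A| + |B| - 1) for A, B nonempty in Z/pZ.
|A| = 3, |B| = 2, p = 19.
CD lower bound = min(19, 3 + 2 - 1) = min(19, 4) = 4.
Compute A + B mod 19 directly:
a = 4: 4+2=6, 4+17=2
a = 14: 14+2=16, 14+17=12
a = 18: 18+2=1, 18+17=16
A + B = {1, 2, 6, 12, 16}, so |A + B| = 5.
Verify: 5 ≥ 4? Yes ✓.

CD lower bound = 4, actual |A + B| = 5.


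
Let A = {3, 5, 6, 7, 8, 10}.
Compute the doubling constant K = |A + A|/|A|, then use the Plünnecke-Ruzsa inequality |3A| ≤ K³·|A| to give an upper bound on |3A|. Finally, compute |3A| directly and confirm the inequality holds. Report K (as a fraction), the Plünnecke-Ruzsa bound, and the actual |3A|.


|A| = 6.
Step 1: Compute A + A by enumerating all 36 pairs.
A + A = {6, 8, 9, 10, 11, 12, 13, 14, 15, 16, 17, 18, 20}, so |A + A| = 13.
Step 2: Doubling constant K = |A + A|/|A| = 13/6 = 13/6 ≈ 2.1667.
Step 3: Plünnecke-Ruzsa gives |3A| ≤ K³·|A| = (2.1667)³ · 6 ≈ 61.0278.
Step 4: Compute 3A = A + A + A directly by enumerating all triples (a,b,c) ∈ A³; |3A| = 20.
Step 5: Check 20 ≤ 61.0278? Yes ✓.

K = 13/6, Plünnecke-Ruzsa bound K³|A| ≈ 61.0278, |3A| = 20, inequality holds.


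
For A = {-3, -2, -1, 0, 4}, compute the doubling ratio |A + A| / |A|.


|A| = 5.
Compute A + A by enumerating all 25 pairs.
A + A = {-6, -5, -4, -3, -2, -1, 0, 1, 2, 3, 4, 8}, so |A + A| = 12.
K = |A + A| / |A| = 12/5 (already in lowest terms) ≈ 2.4000.
Reference: AP of size 5 gives K = 9/5 ≈ 1.8000; a fully generic set of size 5 gives K ≈ 3.0000.

|A| = 5, |A + A| = 12, K = 12/5.


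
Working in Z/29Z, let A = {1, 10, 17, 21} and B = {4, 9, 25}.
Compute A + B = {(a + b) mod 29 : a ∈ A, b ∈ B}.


Work in Z/29Z: reduce every sum a + b modulo 29.
Enumerate all 12 pairs:
a = 1: 1+4=5, 1+9=10, 1+25=26
a = 10: 10+4=14, 10+9=19, 10+25=6
a = 17: 17+4=21, 17+9=26, 17+25=13
a = 21: 21+4=25, 21+9=1, 21+25=17
Distinct residues collected: {1, 5, 6, 10, 13, 14, 17, 19, 21, 25, 26}
|A + B| = 11 (out of 29 total residues).

A + B = {1, 5, 6, 10, 13, 14, 17, 19, 21, 25, 26}


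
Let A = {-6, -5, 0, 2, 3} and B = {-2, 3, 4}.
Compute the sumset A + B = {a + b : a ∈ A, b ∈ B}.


A + B = {a + b : a ∈ A, b ∈ B}.
Enumerate all |A|·|B| = 5·3 = 15 pairs (a, b) and collect distinct sums.
a = -6: -6+-2=-8, -6+3=-3, -6+4=-2
a = -5: -5+-2=-7, -5+3=-2, -5+4=-1
a = 0: 0+-2=-2, 0+3=3, 0+4=4
a = 2: 2+-2=0, 2+3=5, 2+4=6
a = 3: 3+-2=1, 3+3=6, 3+4=7
Collecting distinct sums: A + B = {-8, -7, -3, -2, -1, 0, 1, 3, 4, 5, 6, 7}
|A + B| = 12

A + B = {-8, -7, -3, -2, -1, 0, 1, 3, 4, 5, 6, 7}


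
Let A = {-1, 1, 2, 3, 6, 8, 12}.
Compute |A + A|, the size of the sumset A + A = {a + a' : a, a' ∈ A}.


A + A = {a + a' : a, a' ∈ A}; |A| = 7.
General bounds: 2|A| - 1 ≤ |A + A| ≤ |A|(|A|+1)/2, i.e. 13 ≤ |A + A| ≤ 28.
Lower bound 2|A|-1 is attained iff A is an arithmetic progression.
Enumerate sums a + a' for a ≤ a' (symmetric, so this suffices):
a = -1: -1+-1=-2, -1+1=0, -1+2=1, -1+3=2, -1+6=5, -1+8=7, -1+12=11
a = 1: 1+1=2, 1+2=3, 1+3=4, 1+6=7, 1+8=9, 1+12=13
a = 2: 2+2=4, 2+3=5, 2+6=8, 2+8=10, 2+12=14
a = 3: 3+3=6, 3+6=9, 3+8=11, 3+12=15
a = 6: 6+6=12, 6+8=14, 6+12=18
a = 8: 8+8=16, 8+12=20
a = 12: 12+12=24
Distinct sums: {-2, 0, 1, 2, 3, 4, 5, 6, 7, 8, 9, 10, 11, 12, 13, 14, 15, 16, 18, 20, 24}
|A + A| = 21

|A + A| = 21


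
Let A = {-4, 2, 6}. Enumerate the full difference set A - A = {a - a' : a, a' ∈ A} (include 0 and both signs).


A - A = {a - a' : a, a' ∈ A}.
Compute a - a' for each ordered pair (a, a'):
a = -4: -4--4=0, -4-2=-6, -4-6=-10
a = 2: 2--4=6, 2-2=0, 2-6=-4
a = 6: 6--4=10, 6-2=4, 6-6=0
Collecting distinct values (and noting 0 appears from a-a):
A - A = {-10, -6, -4, 0, 4, 6, 10}
|A - A| = 7

A - A = {-10, -6, -4, 0, 4, 6, 10}


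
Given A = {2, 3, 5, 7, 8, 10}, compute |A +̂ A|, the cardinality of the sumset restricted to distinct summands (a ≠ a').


Restricted sumset: A +̂ A = {a + a' : a ∈ A, a' ∈ A, a ≠ a'}.
Equivalently, take A + A and drop any sum 2a that is achievable ONLY as a + a for a ∈ A (i.e. sums representable only with equal summands).
Enumerate pairs (a, a') with a < a' (symmetric, so each unordered pair gives one sum; this covers all a ≠ a'):
  2 + 3 = 5
  2 + 5 = 7
  2 + 7 = 9
  2 + 8 = 10
  2 + 10 = 12
  3 + 5 = 8
  3 + 7 = 10
  3 + 8 = 11
  3 + 10 = 13
  5 + 7 = 12
  5 + 8 = 13
  5 + 10 = 15
  7 + 8 = 15
  7 + 10 = 17
  8 + 10 = 18
Collected distinct sums: {5, 7, 8, 9, 10, 11, 12, 13, 15, 17, 18}
|A +̂ A| = 11
(Reference bound: |A +̂ A| ≥ 2|A| - 3 for |A| ≥ 2, with |A| = 6 giving ≥ 9.)

|A +̂ A| = 11


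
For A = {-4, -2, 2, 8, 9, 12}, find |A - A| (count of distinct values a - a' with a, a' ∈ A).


A - A = {a - a' : a, a' ∈ A}; |A| = 6.
Bounds: 2|A|-1 ≤ |A - A| ≤ |A|² - |A| + 1, i.e. 11 ≤ |A - A| ≤ 31.
Note: 0 ∈ A - A always (from a - a). The set is symmetric: if d ∈ A - A then -d ∈ A - A.
Enumerate nonzero differences d = a - a' with a > a' (then include -d):
Positive differences: {1, 2, 3, 4, 6, 7, 10, 11, 12, 13, 14, 16}
Full difference set: {0} ∪ (positive diffs) ∪ (negative diffs).
|A - A| = 1 + 2·12 = 25 (matches direct enumeration: 25).

|A - A| = 25


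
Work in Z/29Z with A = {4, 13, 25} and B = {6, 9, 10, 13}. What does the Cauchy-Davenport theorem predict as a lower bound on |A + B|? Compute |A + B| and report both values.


Cauchy-Davenport: |A + B| ≥ min(p, |A| + |B| - 1) for A, B nonempty in Z/pZ.
|A| = 3, |B| = 4, p = 29.
CD lower bound = min(29, 3 + 4 - 1) = min(29, 6) = 6.
Compute A + B mod 29 directly:
a = 4: 4+6=10, 4+9=13, 4+10=14, 4+13=17
a = 13: 13+6=19, 13+9=22, 13+10=23, 13+13=26
a = 25: 25+6=2, 25+9=5, 25+10=6, 25+13=9
A + B = {2, 5, 6, 9, 10, 13, 14, 17, 19, 22, 23, 26}, so |A + B| = 12.
Verify: 12 ≥ 6? Yes ✓.

CD lower bound = 6, actual |A + B| = 12.


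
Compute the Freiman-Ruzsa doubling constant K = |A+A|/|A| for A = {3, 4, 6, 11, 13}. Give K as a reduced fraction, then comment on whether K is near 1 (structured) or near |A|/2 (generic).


|A| = 5.
Compute A + A by enumerating all 25 pairs.
A + A = {6, 7, 8, 9, 10, 12, 14, 15, 16, 17, 19, 22, 24, 26}, so |A + A| = 14.
K = |A + A| / |A| = 14/5 (already in lowest terms) ≈ 2.8000.
Reference: AP of size 5 gives K = 9/5 ≈ 1.8000; a fully generic set of size 5 gives K ≈ 3.0000.

|A| = 5, |A + A| = 14, K = 14/5.


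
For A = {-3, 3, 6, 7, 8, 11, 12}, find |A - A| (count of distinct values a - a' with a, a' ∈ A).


A - A = {a - a' : a, a' ∈ A}; |A| = 7.
Bounds: 2|A|-1 ≤ |A - A| ≤ |A|² - |A| + 1, i.e. 13 ≤ |A - A| ≤ 43.
Note: 0 ∈ A - A always (from a - a). The set is symmetric: if d ∈ A - A then -d ∈ A - A.
Enumerate nonzero differences d = a - a' with a > a' (then include -d):
Positive differences: {1, 2, 3, 4, 5, 6, 8, 9, 10, 11, 14, 15}
Full difference set: {0} ∪ (positive diffs) ∪ (negative diffs).
|A - A| = 1 + 2·12 = 25 (matches direct enumeration: 25).

|A - A| = 25


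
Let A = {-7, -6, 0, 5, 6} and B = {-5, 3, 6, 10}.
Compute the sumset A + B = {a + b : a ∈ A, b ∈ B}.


A + B = {a + b : a ∈ A, b ∈ B}.
Enumerate all |A|·|B| = 5·4 = 20 pairs (a, b) and collect distinct sums.
a = -7: -7+-5=-12, -7+3=-4, -7+6=-1, -7+10=3
a = -6: -6+-5=-11, -6+3=-3, -6+6=0, -6+10=4
a = 0: 0+-5=-5, 0+3=3, 0+6=6, 0+10=10
a = 5: 5+-5=0, 5+3=8, 5+6=11, 5+10=15
a = 6: 6+-5=1, 6+3=9, 6+6=12, 6+10=16
Collecting distinct sums: A + B = {-12, -11, -5, -4, -3, -1, 0, 1, 3, 4, 6, 8, 9, 10, 11, 12, 15, 16}
|A + B| = 18

A + B = {-12, -11, -5, -4, -3, -1, 0, 1, 3, 4, 6, 8, 9, 10, 11, 12, 15, 16}


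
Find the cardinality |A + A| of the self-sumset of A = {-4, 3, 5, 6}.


A + A = {a + a' : a, a' ∈ A}; |A| = 4.
General bounds: 2|A| - 1 ≤ |A + A| ≤ |A|(|A|+1)/2, i.e. 7 ≤ |A + A| ≤ 10.
Lower bound 2|A|-1 is attained iff A is an arithmetic progression.
Enumerate sums a + a' for a ≤ a' (symmetric, so this suffices):
a = -4: -4+-4=-8, -4+3=-1, -4+5=1, -4+6=2
a = 3: 3+3=6, 3+5=8, 3+6=9
a = 5: 5+5=10, 5+6=11
a = 6: 6+6=12
Distinct sums: {-8, -1, 1, 2, 6, 8, 9, 10, 11, 12}
|A + A| = 10

|A + A| = 10


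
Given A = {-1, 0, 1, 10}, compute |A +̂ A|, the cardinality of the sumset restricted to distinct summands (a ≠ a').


Restricted sumset: A +̂ A = {a + a' : a ∈ A, a' ∈ A, a ≠ a'}.
Equivalently, take A + A and drop any sum 2a that is achievable ONLY as a + a for a ∈ A (i.e. sums representable only with equal summands).
Enumerate pairs (a, a') with a < a' (symmetric, so each unordered pair gives one sum; this covers all a ≠ a'):
  -1 + 0 = -1
  -1 + 1 = 0
  -1 + 10 = 9
  0 + 1 = 1
  0 + 10 = 10
  1 + 10 = 11
Collected distinct sums: {-1, 0, 1, 9, 10, 11}
|A +̂ A| = 6
(Reference bound: |A +̂ A| ≥ 2|A| - 3 for |A| ≥ 2, with |A| = 4 giving ≥ 5.)

|A +̂ A| = 6


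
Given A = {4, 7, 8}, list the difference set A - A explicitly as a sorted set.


A - A = {a - a' : a, a' ∈ A}.
Compute a - a' for each ordered pair (a, a'):
a = 4: 4-4=0, 4-7=-3, 4-8=-4
a = 7: 7-4=3, 7-7=0, 7-8=-1
a = 8: 8-4=4, 8-7=1, 8-8=0
Collecting distinct values (and noting 0 appears from a-a):
A - A = {-4, -3, -1, 0, 1, 3, 4}
|A - A| = 7

A - A = {-4, -3, -1, 0, 1, 3, 4}


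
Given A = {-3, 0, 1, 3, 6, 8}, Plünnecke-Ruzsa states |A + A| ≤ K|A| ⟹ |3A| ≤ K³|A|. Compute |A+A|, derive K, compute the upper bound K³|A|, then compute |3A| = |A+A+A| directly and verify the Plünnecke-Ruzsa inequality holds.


|A| = 6.
Step 1: Compute A + A by enumerating all 36 pairs.
A + A = {-6, -3, -2, 0, 1, 2, 3, 4, 5, 6, 7, 8, 9, 11, 12, 14, 16}, so |A + A| = 17.
Step 2: Doubling constant K = |A + A|/|A| = 17/6 = 17/6 ≈ 2.8333.
Step 3: Plünnecke-Ruzsa gives |3A| ≤ K³·|A| = (2.8333)³ · 6 ≈ 136.4722.
Step 4: Compute 3A = A + A + A directly by enumerating all triples (a,b,c) ∈ A³; |3A| = 29.
Step 5: Check 29 ≤ 136.4722? Yes ✓.

K = 17/6, Plünnecke-Ruzsa bound K³|A| ≈ 136.4722, |3A| = 29, inequality holds.


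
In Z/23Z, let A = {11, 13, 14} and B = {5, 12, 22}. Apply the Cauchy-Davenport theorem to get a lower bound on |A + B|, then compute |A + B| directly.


Cauchy-Davenport: |A + B| ≥ min(p, |A| + |B| - 1) for A, B nonempty in Z/pZ.
|A| = 3, |B| = 3, p = 23.
CD lower bound = min(23, 3 + 3 - 1) = min(23, 5) = 5.
Compute A + B mod 23 directly:
a = 11: 11+5=16, 11+12=0, 11+22=10
a = 13: 13+5=18, 13+12=2, 13+22=12
a = 14: 14+5=19, 14+12=3, 14+22=13
A + B = {0, 2, 3, 10, 12, 13, 16, 18, 19}, so |A + B| = 9.
Verify: 9 ≥ 5? Yes ✓.

CD lower bound = 5, actual |A + B| = 9.


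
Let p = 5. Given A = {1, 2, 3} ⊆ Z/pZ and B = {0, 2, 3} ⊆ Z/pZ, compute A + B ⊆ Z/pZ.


Work in Z/5Z: reduce every sum a + b modulo 5.
Enumerate all 9 pairs:
a = 1: 1+0=1, 1+2=3, 1+3=4
a = 2: 2+0=2, 2+2=4, 2+3=0
a = 3: 3+0=3, 3+2=0, 3+3=1
Distinct residues collected: {0, 1, 2, 3, 4}
|A + B| = 5 (out of 5 total residues).

A + B = {0, 1, 2, 3, 4}


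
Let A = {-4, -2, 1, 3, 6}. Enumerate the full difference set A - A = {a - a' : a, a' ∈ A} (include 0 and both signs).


A - A = {a - a' : a, a' ∈ A}.
Compute a - a' for each ordered pair (a, a'):
a = -4: -4--4=0, -4--2=-2, -4-1=-5, -4-3=-7, -4-6=-10
a = -2: -2--4=2, -2--2=0, -2-1=-3, -2-3=-5, -2-6=-8
a = 1: 1--4=5, 1--2=3, 1-1=0, 1-3=-2, 1-6=-5
a = 3: 3--4=7, 3--2=5, 3-1=2, 3-3=0, 3-6=-3
a = 6: 6--4=10, 6--2=8, 6-1=5, 6-3=3, 6-6=0
Collecting distinct values (and noting 0 appears from a-a):
A - A = {-10, -8, -7, -5, -3, -2, 0, 2, 3, 5, 7, 8, 10}
|A - A| = 13

A - A = {-10, -8, -7, -5, -3, -2, 0, 2, 3, 5, 7, 8, 10}


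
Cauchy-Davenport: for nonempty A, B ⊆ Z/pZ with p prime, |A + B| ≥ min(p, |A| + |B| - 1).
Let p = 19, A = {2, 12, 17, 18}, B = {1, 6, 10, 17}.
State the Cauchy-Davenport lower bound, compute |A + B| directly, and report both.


Cauchy-Davenport: |A + B| ≥ min(p, |A| + |B| - 1) for A, B nonempty in Z/pZ.
|A| = 4, |B| = 4, p = 19.
CD lower bound = min(19, 4 + 4 - 1) = min(19, 7) = 7.
Compute A + B mod 19 directly:
a = 2: 2+1=3, 2+6=8, 2+10=12, 2+17=0
a = 12: 12+1=13, 12+6=18, 12+10=3, 12+17=10
a = 17: 17+1=18, 17+6=4, 17+10=8, 17+17=15
a = 18: 18+1=0, 18+6=5, 18+10=9, 18+17=16
A + B = {0, 3, 4, 5, 8, 9, 10, 12, 13, 15, 16, 18}, so |A + B| = 12.
Verify: 12 ≥ 7? Yes ✓.

CD lower bound = 7, actual |A + B| = 12.
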